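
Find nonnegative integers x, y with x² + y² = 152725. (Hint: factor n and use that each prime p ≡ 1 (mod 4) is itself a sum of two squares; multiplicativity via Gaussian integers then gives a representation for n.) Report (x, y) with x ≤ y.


Step 1: Factor n = 152725 = 5^2 · 41 · 149.
Step 2: Check the mod-4 condition on each prime factor: 5 ≡ 1 (mod 4), exponent 2; 41 ≡ 1 (mod 4), exponent 1; 149 ≡ 1 (mod 4), exponent 1.
All primes ≡ 3 (mod 4) appear to even exponent (or don't appear), so by the two-squares theorem n IS expressible as a sum of two squares.
Step 3: Build a representation. Group n = k² · m with k = 5 and m = 41 · 149 = 6109 (a product of primes ≡ 1 (mod 4)); a representation of m scales to one of n via (k·x)² + (k·y)² = k²(x² + y²). Each prime p ≡ 1 (mod 4) is itself a sum of two squares; find a² by testing p − a² for a perfect square:
  41: 41 − 1² = 40, 41 − 2² = 37, 41 − 3² = 32, 41 − 4² = 25 = 5² ⇒ 41 = 4² + 5².
  149: 149 − 1² = 148, 149 − 2² = 145, 149 − 3² = 140, 149 − 4² = 133, 149 − 5² = 124, 149 − 6² = 113, 149 − 7² = 100 = 10² ⇒ 149 = 7² + 10².
  Combine using the Brahmagupta–Fibonacci identity (a² + b²)(c² + d²) = (ac − bd)² + (ad + bc)² = (ac + bd)² + (ad − bc)²:
  41 · 149 = 6109: from (4² + 5²)(7² + 10²), take (4·7 − 5·10, 4·10 + 5·7) = (28 − 50, 40 + 35) = (-22, 75); dropping signs (only squares matter) gives (22, 75); check 22² + 75² = 484 + 5625 = 6109 ✓.
  Scale by k = 5: (5·22, 5·75) = (110, 375).
Step 4: Order so x ≤ y and verify: 110² + 375² = 12100 + 140625 = 152725 = n. ✓

n = 152725 = 110² + 375² (one valid representation with x ≤ y).


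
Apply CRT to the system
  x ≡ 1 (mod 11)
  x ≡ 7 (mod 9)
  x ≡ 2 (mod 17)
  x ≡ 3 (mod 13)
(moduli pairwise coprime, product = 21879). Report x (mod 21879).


Product of moduli M = 11 · 9 · 17 · 13 = 21879.
Merge one congruence at a time:
  Start: x ≡ 1 (mod 11).
  Combine with x ≡ 7 (mod 9); new modulus lcm = 99.
    Write x = 1 + 11·t and substitute into x ≡ 7 (mod 9): 11·t ≡ 7 − 1 = 6 (mod 9).
    Reduce coefficients mod 9: 2·t ≡ 6 (mod 9).
    The inverse of 2 mod 9 is 5 (since 2·5 = 10 = 1·9 + 1), so t ≡ 5·6 = 30 ≡ 3 (mod 9).
    Then x = 1 + 11·3 = 34, valid modulo lcm(11, 9) = 99: x ≡ 34 (mod 99).
  Combine with x ≡ 2 (mod 17); new modulus lcm = 1683.
    Write x = 34 + 99·t and substitute into x ≡ 2 (mod 17): 99·t ≡ 2 − 34 = -32 (mod 17).
    Reduce coefficients mod 17: 14·t ≡ 2 (mod 17).
    The inverse of 14 mod 17 is 11 (since 14·11 = 154 = 9·17 + 1), so t ≡ 11·2 = 22 ≡ 5 (mod 17).
    Then x = 34 + 99·5 = 529, valid modulo lcm(99, 17) = 1683: x ≡ 529 (mod 1683).
  Combine with x ≡ 3 (mod 13); new modulus lcm = 21879.
    Write x = 529 + 1683·t and substitute into x ≡ 3 (mod 13): 1683·t ≡ 3 − 529 = -526 (mod 13).
    Reduce coefficients mod 13: 6·t ≡ 7 (mod 13).
    The inverse of 6 mod 13 is 11 (since 6·11 = 66 = 5·13 + 1), so t ≡ 11·7 = 77 ≡ 12 (mod 13).
    Then x = 529 + 1683·12 = 20725, valid modulo lcm(1683, 13) = 21879: x ≡ 20725 (mod 21879).
Verify against each original: 20725 mod 11 = 1, 20725 mod 9 = 7, 20725 mod 17 = 2, 20725 mod 13 = 3.

x ≡ 20725 (mod 21879).


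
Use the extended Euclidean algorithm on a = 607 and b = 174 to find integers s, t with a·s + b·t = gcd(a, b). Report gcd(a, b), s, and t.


Euclidean algorithm on (607, 174) — divide until remainder is 0:
  607 = 3 · 174 + 85
  174 = 2 · 85 + 4
  85 = 21 · 4 + 1
  4 = 4 · 1 + 0
gcd(607, 174) = 1.
Track Bezout coefficients alongside the remainders: start with r₀ = 607 = a·1 + b·0 (s = 1, t = 0) and r₁ = 174 = a·0 + b·1 (s = 0, t = 1); each new remainder r_{k+1} = r_{k-1} − q_k·r_k inherits s_{k+1} = s_{k-1} − q_k·s_k, t_{k+1} = t_{k-1} − q_k·t_k, so r_k = a·s_k + b·t_k at every step:
  q = 3: r = 85, s = 1 − 3·0 = 1, t = 0 − 3·1 = -3  (check: 607·1 + 174·(-3) = 85)
  q = 2: r = 4, s = 0 − 2·1 = -2, t = 1 − 2·(-3) = 7  (check: 607·(-2) + 174·7 = 4)
  q = 21: r = 1, s = 1 − 21·(-2) = 43, t = -3 − 21·7 = -150  (check: 607·43 + 174·(-150) = 1)
The row with r = 1 (the gcd) gives the Bezout coefficients s = 43, t = -150.
Result: 607 · (43) + 174 · (-150) = 1.

gcd(607, 174) = 1; s = 43, t = -150 (check: 607·43 + 174·(-150) = 1).


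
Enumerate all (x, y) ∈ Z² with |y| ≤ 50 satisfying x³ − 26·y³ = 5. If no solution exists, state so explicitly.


The equation is x³ - 26y³ = 5. For fixed y, x³ = 26·y³ + 5, so a solution requires the RHS to be a perfect cube.
Strategy: iterate y from -50 to 50, compute RHS = 26·y³ + 5, and check whether it is a (positive or negative) perfect cube.
Check small values of y:
  y = 0: RHS = 5 is not a perfect cube.
  y = 1: RHS = 31 is not a perfect cube.
  y = -1: RHS = -21 is not a perfect cube.
  y = 2: RHS = 213 is not a perfect cube.
  y = -2: RHS = -203 is not a perfect cube.
  y = 3: RHS = 707 is not a perfect cube.
  y = -3: RHS = -697 is not a perfect cube.
Continuing the search up to |y| = 50 finds no solutions either.
No (x, y) in the scanned range satisfies the equation.

No integer solutions with |y| ≤ 50.


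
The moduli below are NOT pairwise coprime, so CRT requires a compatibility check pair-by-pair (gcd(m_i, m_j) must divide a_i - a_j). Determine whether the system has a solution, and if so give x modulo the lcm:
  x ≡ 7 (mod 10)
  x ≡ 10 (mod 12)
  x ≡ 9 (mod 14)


Moduli 10, 12, 14 are not pairwise coprime, so CRT works modulo lcm(m_i) when all pairwise compatibility conditions hold.
Pairwise compatibility: gcd(m_i, m_j) must divide a_i - a_j for every pair.
Merge one congruence at a time:
  Start: x ≡ 7 (mod 10).
  Combine with x ≡ 10 (mod 12): gcd(10, 12) = 2, and 10 - 7 = 3 is NOT divisible by 2.
    ⇒ system is inconsistent (no integer solution).

No solution (the system is inconsistent).


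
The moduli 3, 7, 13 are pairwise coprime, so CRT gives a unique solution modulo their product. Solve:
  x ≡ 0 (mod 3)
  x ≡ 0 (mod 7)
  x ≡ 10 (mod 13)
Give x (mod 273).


Moduli 3, 7, 13 are pairwise coprime; by CRT there is a unique solution modulo M = 3 · 7 · 13 = 273.
Solve pairwise, accumulating the modulus:
  Start with x ≡ 0 (mod 3).
  Combine with x ≡ 0 (mod 7): since gcd(3, 7) = 1, we get a unique residue mod 21.
    Write x = 0 + 3·t and substitute into x ≡ 0 (mod 7): 3·t ≡ 0 − 0 = 0 (mod 7).
    The inverse of 3 mod 7 is 5 (since 3·5 = 15 = 2·7 + 1), so t ≡ 5·0 = 0 ≡ 0 (mod 7).
    Then x = 0 + 3·0 = 0, valid modulo lcm(3, 7) = 21: x ≡ 0 (mod 21).
  Combine with x ≡ 10 (mod 13): since gcd(21, 13) = 1, we get a unique residue mod 273.
    Write x = 0 + 21·t and substitute into x ≡ 10 (mod 13): 21·t ≡ 10 − 0 = 10 (mod 13).
    Reduce coefficients mod 13: 8·t ≡ 10 (mod 13).
    The inverse of 8 mod 13 is 5 (since 8·5 = 40 = 3·13 + 1), so t ≡ 5·10 = 50 ≡ 11 (mod 13).
    Then x = 0 + 21·11 = 231, valid modulo lcm(21, 13) = 273: x ≡ 231 (mod 273).
Verify: 231 mod 3 = 0 ✓, 231 mod 7 = 0 ✓, 231 mod 13 = 10 ✓.

x ≡ 231 (mod 273).


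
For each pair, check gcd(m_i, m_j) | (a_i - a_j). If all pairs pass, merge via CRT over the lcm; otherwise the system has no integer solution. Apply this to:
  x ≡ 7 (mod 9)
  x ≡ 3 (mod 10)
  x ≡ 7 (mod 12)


Moduli 9, 10, 12 are not pairwise coprime, so CRT works modulo lcm(m_i) when all pairwise compatibility conditions hold.
Pairwise compatibility: gcd(m_i, m_j) must divide a_i - a_j for every pair.
Merge one congruence at a time:
  Start: x ≡ 7 (mod 9).
  Combine with x ≡ 3 (mod 10): gcd(9, 10) = 1; 3 - 7 = -4, which IS divisible by 1, so compatible.
    Write x = 7 + 9·t and substitute into x ≡ 3 (mod 10): 9·t ≡ 3 − 7 = -4 (mod 10).
    Reduce coefficients mod 10: 9·t ≡ 6 (mod 10).
    The inverse of 9 mod 10 is 9 (since 9·9 = 81 = 8·10 + 1), so t ≡ 9·6 = 54 ≡ 4 (mod 10).
    Then x = 7 + 9·4 = 43, valid modulo lcm(9, 10) = 90: x ≡ 43 (mod 90).
  Combine with x ≡ 7 (mod 12): gcd(90, 12) = 6; 7 - 43 = -36, which IS divisible by 6, so compatible.
    Write x = 43 + 90·t and substitute into x ≡ 7 (mod 12): 90·t ≡ 7 − 43 = -36 (mod 12).
    Divide the congruence (and modulus) by g = 6: 15·t ≡ -6 (mod 2).
    Reduce coefficients mod 2: 1·t ≡ 0 (mod 2).
    So t ≡ 0 (mod 2).
    Then x = 43 + 90·0 = 43, valid modulo lcm(90, 12) = 180: x ≡ 43 (mod 180).
Verify: 43 mod 9 = 7, 43 mod 10 = 3, 43 mod 12 = 7.

x ≡ 43 (mod 180).


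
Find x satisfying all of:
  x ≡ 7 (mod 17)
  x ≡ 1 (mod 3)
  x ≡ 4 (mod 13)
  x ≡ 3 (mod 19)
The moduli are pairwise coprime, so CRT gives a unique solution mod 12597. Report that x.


Product of moduli M = 17 · 3 · 13 · 19 = 12597.
Merge one congruence at a time:
  Start: x ≡ 7 (mod 17).
  Combine with x ≡ 1 (mod 3); new modulus lcm = 51.
    Write x = 7 + 17·t and substitute into x ≡ 1 (mod 3): 17·t ≡ 1 − 7 = -6 (mod 3).
    Reduce coefficients mod 3: 2·t ≡ 0 (mod 3).
    The inverse of 2 mod 3 is 2 (since 2·2 = 4 = 1·3 + 1), so t ≡ 2·0 = 0 ≡ 0 (mod 3).
    Then x = 7 + 17·0 = 7, valid modulo lcm(17, 3) = 51: x ≡ 7 (mod 51).
  Combine with x ≡ 4 (mod 13); new modulus lcm = 663.
    Write x = 7 + 51·t and substitute into x ≡ 4 (mod 13): 51·t ≡ 4 − 7 = -3 (mod 13).
    Reduce coefficients mod 13: 12·t ≡ 10 (mod 13).
    The inverse of 12 mod 13 is 12 (since 12·12 = 144 = 11·13 + 1), so t ≡ 12·10 = 120 ≡ 3 (mod 13).
    Then x = 7 + 51·3 = 160, valid modulo lcm(51, 13) = 663: x ≡ 160 (mod 663).
  Combine with x ≡ 3 (mod 19); new modulus lcm = 12597.
    Write x = 160 + 663·t and substitute into x ≡ 3 (mod 19): 663·t ≡ 3 − 160 = -157 (mod 19).
    Reduce coefficients mod 19: 17·t ≡ 14 (mod 19).
    The inverse of 17 mod 19 is 9 (since 17·9 = 153 = 8·19 + 1), so t ≡ 9·14 = 126 ≡ 12 (mod 19).
    Then x = 160 + 663·12 = 8116, valid modulo lcm(663, 19) = 12597: x ≡ 8116 (mod 12597).
Verify against each original: 8116 mod 17 = 7, 8116 mod 3 = 1, 8116 mod 13 = 4, 8116 mod 19 = 3.

x ≡ 8116 (mod 12597).


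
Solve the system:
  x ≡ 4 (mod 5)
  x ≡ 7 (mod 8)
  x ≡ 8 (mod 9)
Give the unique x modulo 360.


Moduli 5, 8, 9 are pairwise coprime; by CRT there is a unique solution modulo M = 5 · 8 · 9 = 360.
Solve pairwise, accumulating the modulus:
  Start with x ≡ 4 (mod 5).
  Combine with x ≡ 7 (mod 8): since gcd(5, 8) = 1, we get a unique residue mod 40.
    Write x = 4 + 5·t and substitute into x ≡ 7 (mod 8): 5·t ≡ 7 − 4 = 3 (mod 8).
    The inverse of 5 mod 8 is 5 (since 5·5 = 25 = 3·8 + 1), so t ≡ 5·3 = 15 ≡ 7 (mod 8).
    Then x = 4 + 5·7 = 39, valid modulo lcm(5, 8) = 40: x ≡ 39 (mod 40).
  Combine with x ≡ 8 (mod 9): since gcd(40, 9) = 1, we get a unique residue mod 360.
    Write x = 39 + 40·t and substitute into x ≡ 8 (mod 9): 40·t ≡ 8 − 39 = -31 (mod 9).
    Reduce coefficients mod 9: 4·t ≡ 5 (mod 9).
    The inverse of 4 mod 9 is 7 (since 4·7 = 28 = 3·9 + 1), so t ≡ 7·5 = 35 ≡ 8 (mod 9).
    Then x = 39 + 40·8 = 359, valid modulo lcm(40, 9) = 360: x ≡ 359 (mod 360).
Verify: 359 mod 5 = 4 ✓, 359 mod 8 = 7 ✓, 359 mod 9 = 8 ✓.

x ≡ 359 (mod 360).


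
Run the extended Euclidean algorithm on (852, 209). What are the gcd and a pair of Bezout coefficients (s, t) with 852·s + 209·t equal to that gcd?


Euclidean algorithm on (852, 209) — divide until remainder is 0:
  852 = 4 · 209 + 16
  209 = 13 · 16 + 1
  16 = 16 · 1 + 0
gcd(852, 209) = 1.
Track Bezout coefficients alongside the remainders: start with r₀ = 852 = a·1 + b·0 (s = 1, t = 0) and r₁ = 209 = a·0 + b·1 (s = 0, t = 1); each new remainder r_{k+1} = r_{k-1} − q_k·r_k inherits s_{k+1} = s_{k-1} − q_k·s_k, t_{k+1} = t_{k-1} − q_k·t_k, so r_k = a·s_k + b·t_k at every step:
  q = 4: r = 16, s = 1 − 4·0 = 1, t = 0 − 4·1 = -4  (check: 852·1 + 209·(-4) = 16)
  q = 13: r = 1, s = 0 − 13·1 = -13, t = 1 − 13·(-4) = 53  (check: 852·(-13) + 209·53 = 1)
The row with r = 1 (the gcd) gives the Bezout coefficients s = -13, t = 53.
Result: 852 · (-13) + 209 · (53) = 1.

gcd(852, 209) = 1; s = -13, t = 53 (check: 852·(-13) + 209·53 = 1).


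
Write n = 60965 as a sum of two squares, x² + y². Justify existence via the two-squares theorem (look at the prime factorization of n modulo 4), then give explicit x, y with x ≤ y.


Step 1: Factor n = 60965 = 5 · 89 · 137.
Step 2: Check the mod-4 condition on each prime factor: 5 ≡ 1 (mod 4), exponent 1; 89 ≡ 1 (mod 4), exponent 1; 137 ≡ 1 (mod 4), exponent 1.
All primes ≡ 3 (mod 4) appear to even exponent (or don't appear), so by the two-squares theorem n IS expressible as a sum of two squares.
Step 3: Build a representation. Here n = 5 · 89 · 137 is a product of primes ≡ 1 (mod 4). Each prime p ≡ 1 (mod 4) is itself a sum of two squares; find a² by testing p − a² for a perfect square:
  5: 5 − 1² = 4 = 2² ⇒ 5 = 1² + 2².
  89: 89 − 1² = 88, 89 − 2² = 85, 89 − 3² = 80, 89 − 4² = 73, 89 − 5² = 64 = 8² ⇒ 89 = 5² + 8².
  137: 137 − 1² = 136, 137 − 2² = 133, 137 − 3² = 128, 137 − 4² = 121 = 11² ⇒ 137 = 4² + 11².
  Combine using the Brahmagupta–Fibonacci identity (a² + b²)(c² + d²) = (ac − bd)² + (ad + bc)² = (ac + bd)² + (ad − bc)²:
  5 · 89 = 445: from (1² + 2²)(5² + 8²), take (1·5 − 2·8, 1·8 + 2·5) = (5 − 16, 8 + 10) = (-11, 18); dropping signs (only squares matter) gives (11, 18); check 11² + 18² = 121 + 324 = 445 ✓.
  445 · 137 = 60965: from (11² + 18²)(4² + 11²), take (11·4 − 18·11, 11·11 + 18·4) = (44 − 198, 121 + 72) = (-154, 193); dropping signs (only squares matter) gives (154, 193); check 154² + 193² = 23716 + 37249 = 60965 ✓.
Step 4: Order so x ≤ y and verify: 154² + 193² = 23716 + 37249 = 60965 = n. ✓

n = 60965 = 154² + 193² (one valid representation with x ≤ y).


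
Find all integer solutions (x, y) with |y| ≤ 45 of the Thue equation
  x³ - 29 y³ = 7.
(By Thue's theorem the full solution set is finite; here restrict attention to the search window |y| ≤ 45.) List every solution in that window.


The equation is x³ - 29y³ = 7. For fixed y, x³ = 29·y³ + 7, so a solution requires the RHS to be a perfect cube.
Strategy: iterate y from -45 to 45, compute RHS = 29·y³ + 7, and check whether it is a (positive or negative) perfect cube.
Check small values of y:
  y = 0: RHS = 7 is not a perfect cube.
  y = 1: RHS = 36 is not a perfect cube.
  y = -1: RHS = -22 is not a perfect cube.
  y = 2: RHS = 239 is not a perfect cube.
  y = -2: RHS = -225 is not a perfect cube.
  y = 3: RHS = 790 is not a perfect cube.
  y = -3: RHS = -776 is not a perfect cube.
Continuing the search up to |y| = 45 finds no solutions either.
No (x, y) in the scanned range satisfies the equation.

No integer solutions with |y| ≤ 45.


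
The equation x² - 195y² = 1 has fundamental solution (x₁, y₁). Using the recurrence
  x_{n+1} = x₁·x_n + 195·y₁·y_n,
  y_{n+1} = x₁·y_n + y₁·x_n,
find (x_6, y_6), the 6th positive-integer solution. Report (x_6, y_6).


Step 1: Find the fundamental solution (x₁, y₁) of x² - 195y² = 1.
  Expand √195 as a continued fraction. a₀ = ⌊√195⌋ = 13; iterate m_{k+1} = d_k·a_k − m_k, d_{k+1} = (195 − m_{k+1}²)/d_k, a_{k+1} = ⌊(a₀ + m_{k+1})/d_{k+1}⌋ (starting m₀ = 0, d₀ = 1), with convergents p_k = a_k·p_{k-1} + p_{k-2}, q_k = a_k·q_{k-1} + q_{k-2} (p₋₁ = 1, q₋₁ = 0):
  k = 0: a₀ = 13; p₀/q₀ = 13/1; p₀² − 195·q₀² = 169 − 195 = -26.
  k = 1: m = 13, d = 26, a = ⌊(13 + 13)/26⌋ = 1; p/q = (1·13 + 1)/(1·1 + 0) = 14/1; p² − 195·q² = 196 − 195 = 1.
  The first convergent with p² − 195·q² = 1 gives the fundamental solution (x₁, y₁) = (14, 1).
Step 2: Apply the recurrence (x_{n+1}, y_{n+1}) = (x₁x_n + 195y₁y_n, x₁y_n + y₁x_n) repeatedly.
  From (x_1, y_1) = (14, 1): x_2 = 14·14 + 195·1·1 = 391; y_2 = 14·1 + 1·14 = 28.
  From (x_2, y_2) = (391, 28): x_3 = 14·391 + 195·1·28 = 10934; y_3 = 14·28 + 1·391 = 783.
  From (x_3, y_3) = (10934, 783): x_4 = 14·10934 + 195·1·783 = 305761; y_4 = 14·783 + 1·10934 = 21896.
  From (x_4, y_4) = (305761, 21896): x_5 = 14·305761 + 195·1·21896 = 8550374; y_5 = 14·21896 + 1·305761 = 612305.
  From (x_5, y_5) = (8550374, 612305): x_6 = 14·8550374 + 195·1·612305 = 239104711; y_6 = 14·612305 + 1·8550374 = 17122644.
Step 3: Verify x_6² - 195·y_6² = 57171062822393521 - 57171062822393520 = 1 (should be 1). ✓

(x_1, y_1) = (14, 1); (x_6, y_6) = (239104711, 17122644).


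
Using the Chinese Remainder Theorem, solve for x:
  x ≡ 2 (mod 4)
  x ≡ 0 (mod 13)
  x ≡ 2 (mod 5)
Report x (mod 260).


Moduli 4, 13, 5 are pairwise coprime; by CRT there is a unique solution modulo M = 4 · 13 · 5 = 260.
Solve pairwise, accumulating the modulus:
  Start with x ≡ 2 (mod 4).
  Combine with x ≡ 0 (mod 13): since gcd(4, 13) = 1, we get a unique residue mod 52.
    Write x = 2 + 4·t and substitute into x ≡ 0 (mod 13): 4·t ≡ 0 − 2 = -2 (mod 13).
    Reduce coefficients mod 13: 4·t ≡ 11 (mod 13).
    The inverse of 4 mod 13 is 10 (since 4·10 = 40 = 3·13 + 1), so t ≡ 10·11 = 110 ≡ 6 (mod 13).
    Then x = 2 + 4·6 = 26, valid modulo lcm(4, 13) = 52: x ≡ 26 (mod 52).
  Combine with x ≡ 2 (mod 5): since gcd(52, 5) = 1, we get a unique residue mod 260.
    Write x = 26 + 52·t and substitute into x ≡ 2 (mod 5): 52·t ≡ 2 − 26 = -24 (mod 5).
    Reduce coefficients mod 5: 2·t ≡ 1 (mod 5).
    The inverse of 2 mod 5 is 3 (since 2·3 = 6 = 1·5 + 1), so t ≡ 3·1 = 3 ≡ 3 (mod 5).
    Then x = 26 + 52·3 = 182, valid modulo lcm(52, 5) = 260: x ≡ 182 (mod 260).
Verify: 182 mod 4 = 2 ✓, 182 mod 13 = 0 ✓, 182 mod 5 = 2 ✓.

x ≡ 182 (mod 260).


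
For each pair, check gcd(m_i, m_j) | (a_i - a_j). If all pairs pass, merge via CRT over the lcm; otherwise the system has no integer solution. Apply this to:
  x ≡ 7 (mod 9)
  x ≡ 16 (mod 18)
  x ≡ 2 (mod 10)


Moduli 9, 18, 10 are not pairwise coprime, so CRT works modulo lcm(m_i) when all pairwise compatibility conditions hold.
Pairwise compatibility: gcd(m_i, m_j) must divide a_i - a_j for every pair.
Merge one congruence at a time:
  Start: x ≡ 7 (mod 9).
  Combine with x ≡ 16 (mod 18): gcd(9, 18) = 9; 16 - 7 = 9, which IS divisible by 9, so compatible.
    Write x = 7 + 9·t and substitute into x ≡ 16 (mod 18): 9·t ≡ 16 − 7 = 9 (mod 18).
    Divide the congruence (and modulus) by g = 9: 1·t ≡ 1 (mod 2).
    So t ≡ 1 (mod 2).
    Then x = 7 + 9·1 = 16, valid modulo lcm(9, 18) = 18: x ≡ 16 (mod 18).
  Combine with x ≡ 2 (mod 10): gcd(18, 10) = 2; 2 - 16 = -14, which IS divisible by 2, so compatible.
    Write x = 16 + 18·t and substitute into x ≡ 2 (mod 10): 18·t ≡ 2 − 16 = -14 (mod 10).
    Divide the congruence (and modulus) by g = 2: 9·t ≡ -7 (mod 5).
    Reduce coefficients mod 5: 4·t ≡ 3 (mod 5).
    The inverse of 4 mod 5 is 4 (since 4·4 = 16 = 3·5 + 1), so t ≡ 4·3 = 12 ≡ 2 (mod 5).
    Then x = 16 + 18·2 = 52, valid modulo lcm(18, 10) = 90: x ≡ 52 (mod 90).
Verify: 52 mod 9 = 7, 52 mod 18 = 16, 52 mod 10 = 2.

x ≡ 52 (mod 90).


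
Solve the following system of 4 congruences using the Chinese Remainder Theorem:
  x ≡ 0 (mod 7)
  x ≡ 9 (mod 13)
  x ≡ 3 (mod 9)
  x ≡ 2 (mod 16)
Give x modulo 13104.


Product of moduli M = 7 · 13 · 9 · 16 = 13104.
Merge one congruence at a time:
  Start: x ≡ 0 (mod 7).
  Combine with x ≡ 9 (mod 13); new modulus lcm = 91.
    Write x = 0 + 7·t and substitute into x ≡ 9 (mod 13): 7·t ≡ 9 − 0 = 9 (mod 13).
    The inverse of 7 mod 13 is 2 (since 7·2 = 14 = 1·13 + 1), so t ≡ 2·9 = 18 ≡ 5 (mod 13).
    Then x = 0 + 7·5 = 35, valid modulo lcm(7, 13) = 91: x ≡ 35 (mod 91).
  Combine with x ≡ 3 (mod 9); new modulus lcm = 819.
    Write x = 35 + 91·t and substitute into x ≡ 3 (mod 9): 91·t ≡ 3 − 35 = -32 (mod 9).
    Reduce coefficients mod 9: 1·t ≡ 4 (mod 9).
    So t ≡ 4 (mod 9).
    Then x = 35 + 91·4 = 399, valid modulo lcm(91, 9) = 819: x ≡ 399 (mod 819).
  Combine with x ≡ 2 (mod 16); new modulus lcm = 13104.
    Write x = 399 + 819·t and substitute into x ≡ 2 (mod 16): 819·t ≡ 2 − 399 = -397 (mod 16).
    Reduce coefficients mod 16: 3·t ≡ 3 (mod 16).
    The inverse of 3 mod 16 is 11 (since 3·11 = 33 = 2·16 + 1), so t ≡ 11·3 = 33 ≡ 1 (mod 16).
    Then x = 399 + 819·1 = 1218, valid modulo lcm(819, 16) = 13104: x ≡ 1218 (mod 13104).
Verify against each original: 1218 mod 7 = 0, 1218 mod 13 = 9, 1218 mod 9 = 3, 1218 mod 16 = 2.

x ≡ 1218 (mod 13104).


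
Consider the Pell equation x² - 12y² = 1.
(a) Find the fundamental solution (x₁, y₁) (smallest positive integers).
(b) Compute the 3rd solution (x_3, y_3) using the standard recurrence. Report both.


Step 1: Find the fundamental solution (x₁, y₁) of x² - 12y² = 1.
  Expand √12 as a continued fraction. a₀ = ⌊√12⌋ = 3; iterate m_{k+1} = d_k·a_k − m_k, d_{k+1} = (12 − m_{k+1}²)/d_k, a_{k+1} = ⌊(a₀ + m_{k+1})/d_{k+1}⌋ (starting m₀ = 0, d₀ = 1), with convergents p_k = a_k·p_{k-1} + p_{k-2}, q_k = a_k·q_{k-1} + q_{k-2} (p₋₁ = 1, q₋₁ = 0):
  k = 0: a₀ = 3; p₀/q₀ = 3/1; p₀² − 12·q₀² = 9 − 12 = -3.
  k = 1: m = 3, d = 3, a = ⌊(3 + 3)/3⌋ = 2; p/q = (2·3 + 1)/(2·1 + 0) = 7/2; p² − 12·q² = 49 − 48 = 1.
  The first convergent with p² − 12·q² = 1 gives the fundamental solution (x₁, y₁) = (7, 2).
Step 2: Apply the recurrence (x_{n+1}, y_{n+1}) = (x₁x_n + 12y₁y_n, x₁y_n + y₁x_n) repeatedly.
  From (x_1, y_1) = (7, 2): x_2 = 7·7 + 12·2·2 = 97; y_2 = 7·2 + 2·7 = 28.
  From (x_2, y_2) = (97, 28): x_3 = 7·97 + 12·2·28 = 1351; y_3 = 7·28 + 2·97 = 390.
Step 3: Verify x_3² - 12·y_3² = 1825201 - 1825200 = 1 (should be 1). ✓

(x_1, y_1) = (7, 2); (x_3, y_3) = (1351, 390).


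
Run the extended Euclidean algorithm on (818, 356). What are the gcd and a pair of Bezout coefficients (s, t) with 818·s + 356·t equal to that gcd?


Euclidean algorithm on (818, 356) — divide until remainder is 0:
  818 = 2 · 356 + 106
  356 = 3 · 106 + 38
  106 = 2 · 38 + 30
  38 = 1 · 30 + 8
  30 = 3 · 8 + 6
  8 = 1 · 6 + 2
  6 = 3 · 2 + 0
gcd(818, 356) = 2.
Track Bezout coefficients alongside the remainders: start with r₀ = 818 = a·1 + b·0 (s = 1, t = 0) and r₁ = 356 = a·0 + b·1 (s = 0, t = 1); each new remainder r_{k+1} = r_{k-1} − q_k·r_k inherits s_{k+1} = s_{k-1} − q_k·s_k, t_{k+1} = t_{k-1} − q_k·t_k, so r_k = a·s_k + b·t_k at every step:
  q = 2: r = 106, s = 1 − 2·0 = 1, t = 0 − 2·1 = -2  (check: 818·1 + 356·(-2) = 106)
  q = 3: r = 38, s = 0 − 3·1 = -3, t = 1 − 3·(-2) = 7  (check: 818·(-3) + 356·7 = 38)
  q = 2: r = 30, s = 1 − 2·(-3) = 7, t = -2 − 2·7 = -16  (check: 818·7 + 356·(-16) = 30)
  q = 1: r = 8, s = -3 − 1·7 = -10, t = 7 − 1·(-16) = 23  (check: 818·(-10) + 356·23 = 8)
  q = 3: r = 6, s = 7 − 3·(-10) = 37, t = -16 − 3·23 = -85  (check: 818·37 + 356·(-85) = 6)
  q = 1: r = 2, s = -10 − 1·37 = -47, t = 23 − 1·(-85) = 108  (check: 818·(-47) + 356·108 = 2)
The row with r = 2 (the gcd) gives the Bezout coefficients s = -47, t = 108.
Result: 818 · (-47) + 356 · (108) = 2.

gcd(818, 356) = 2; s = -47, t = 108 (check: 818·(-47) + 356·108 = 2).


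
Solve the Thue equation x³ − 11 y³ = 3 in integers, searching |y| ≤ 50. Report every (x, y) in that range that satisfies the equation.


The equation is x³ - 11y³ = 3. For fixed y, x³ = 11·y³ + 3, so a solution requires the RHS to be a perfect cube.
Strategy: iterate y from -50 to 50, compute RHS = 11·y³ + 3, and check whether it is a (positive or negative) perfect cube.
Check small values of y:
  y = 0: RHS = 3 is not a perfect cube.
  y = 1: RHS = 14 is not a perfect cube.
  y = -1: RHS = -8 = (-2)³ ⇒ x = -2 works.
  y = 2: RHS = 91 is not a perfect cube.
  y = -2: RHS = -85 is not a perfect cube.
  y = 3: RHS = 300 is not a perfect cube.
  y = -3: RHS = -294 is not a perfect cube.
Continuing the search up to |y| = 50 finds no further solutions beyond those listed.
Collected solutions: (-2, -1).

Solutions (with |y| ≤ 50): (-2, -1).


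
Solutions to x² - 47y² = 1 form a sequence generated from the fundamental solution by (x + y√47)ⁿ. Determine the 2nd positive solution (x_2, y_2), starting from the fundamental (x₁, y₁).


Step 1: Find the fundamental solution (x₁, y₁) of x² - 47y² = 1.
  Expand √47 as a continued fraction. a₀ = ⌊√47⌋ = 6; iterate m_{k+1} = d_k·a_k − m_k, d_{k+1} = (47 − m_{k+1}²)/d_k, a_{k+1} = ⌊(a₀ + m_{k+1})/d_{k+1}⌋ (starting m₀ = 0, d₀ = 1), with convergents p_k = a_k·p_{k-1} + p_{k-2}, q_k = a_k·q_{k-1} + q_{k-2} (p₋₁ = 1, q₋₁ = 0):
  k = 0: a₀ = 6; p₀/q₀ = 6/1; p₀² − 47·q₀² = 36 − 47 = -11.
  k = 1: m = 6, d = 11, a = ⌊(6 + 6)/11⌋ = 1; p/q = (1·6 + 1)/(1·1 + 0) = 7/1; p² − 47·q² = 49 − 47 = 2.
  k = 2: m = 5, d = 2, a = ⌊(6 + 5)/2⌋ = 5; p/q = (5·7 + 6)/(5·1 + 1) = 41/6; p² − 47·q² = 1681 − 1692 = -11.
  k = 3: m = 5, d = 11, a = ⌊(6 + 5)/11⌋ = 1; p/q = (1·41 + 7)/(1·6 + 1) = 48/7; p² − 47·q² = 2304 − 2303 = 1.
  The first convergent with p² − 47·q² = 1 gives the fundamental solution (x₁, y₁) = (48, 7).
Step 2: Apply the recurrence (x_{n+1}, y_{n+1}) = (x₁x_n + 47y₁y_n, x₁y_n + y₁x_n) repeatedly.
  From (x_1, y_1) = (48, 7): x_2 = 48·48 + 47·7·7 = 4607; y_2 = 48·7 + 7·48 = 672.
Step 3: Verify x_2² - 47·y_2² = 21224449 - 21224448 = 1 (should be 1). ✓

(x_1, y_1) = (48, 7); (x_2, y_2) = (4607, 672).


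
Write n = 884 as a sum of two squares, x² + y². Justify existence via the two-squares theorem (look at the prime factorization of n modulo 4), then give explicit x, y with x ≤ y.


Step 1: Factor n = 884 = 2^2 · 13 · 17.
Step 2: Check the mod-4 condition on each prime factor: 2 = 2 (special); 13 ≡ 1 (mod 4), exponent 1; 17 ≡ 1 (mod 4), exponent 1.
All primes ≡ 3 (mod 4) appear to even exponent (or don't appear), so by the two-squares theorem n IS expressible as a sum of two squares.
Step 3: Build a representation. Group n = k² · m with k = 2 and m = 13 · 17 = 221 (a product of primes ≡ 1 (mod 4)); a representation of m scales to one of n via (k·x)² + (k·y)² = k²(x² + y²). Each prime p ≡ 1 (mod 4) is itself a sum of two squares; find a² by testing p − a² for a perfect square:
  13: 13 − 1² = 12, 13 − 2² = 9 = 3² ⇒ 13 = 2² + 3².
  17: 17 − 1² = 16 = 4² ⇒ 17 = 1² + 4².
  Combine using the Brahmagupta–Fibonacci identity (a² + b²)(c² + d²) = (ac − bd)² + (ad + bc)² = (ac + bd)² + (ad − bc)²:
  13 · 17 = 221: from (2² + 3²)(1² + 4²), take (2·1 − 3·4, 2·4 + 3·1) = (2 − 12, 8 + 3) = (-10, 11); dropping signs (only squares matter) gives (10, 11); check 10² + 11² = 100 + 121 = 221 ✓.
  Scale by k = 2: (2·10, 2·11) = (20, 22).
Step 4: Order so x ≤ y and verify: 20² + 22² = 400 + 484 = 884 = n. ✓

n = 884 = 20² + 22² (one valid representation with x ≤ y).


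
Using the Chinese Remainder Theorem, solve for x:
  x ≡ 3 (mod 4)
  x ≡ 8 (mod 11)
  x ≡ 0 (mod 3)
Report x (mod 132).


Moduli 4, 11, 3 are pairwise coprime; by CRT there is a unique solution modulo M = 4 · 11 · 3 = 132.
Solve pairwise, accumulating the modulus:
  Start with x ≡ 3 (mod 4).
  Combine with x ≡ 8 (mod 11): since gcd(4, 11) = 1, we get a unique residue mod 44.
    Write x = 3 + 4·t and substitute into x ≡ 8 (mod 11): 4·t ≡ 8 − 3 = 5 (mod 11).
    The inverse of 4 mod 11 is 3 (since 4·3 = 12 = 1·11 + 1), so t ≡ 3·5 = 15 ≡ 4 (mod 11).
    Then x = 3 + 4·4 = 19, valid modulo lcm(4, 11) = 44: x ≡ 19 (mod 44).
  Combine with x ≡ 0 (mod 3): since gcd(44, 3) = 1, we get a unique residue mod 132.
    Write x = 19 + 44·t and substitute into x ≡ 0 (mod 3): 44·t ≡ 0 − 19 = -19 (mod 3).
    Reduce coefficients mod 3: 2·t ≡ 2 (mod 3).
    The inverse of 2 mod 3 is 2 (since 2·2 = 4 = 1·3 + 1), so t ≡ 2·2 = 4 ≡ 1 (mod 3).
    Then x = 19 + 44·1 = 63, valid modulo lcm(44, 3) = 132: x ≡ 63 (mod 132).
Verify: 63 mod 4 = 3 ✓, 63 mod 11 = 8 ✓, 63 mod 3 = 0 ✓.

x ≡ 63 (mod 132).


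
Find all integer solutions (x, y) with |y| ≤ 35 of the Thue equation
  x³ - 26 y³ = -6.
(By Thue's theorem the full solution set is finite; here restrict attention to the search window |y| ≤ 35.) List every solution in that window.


The equation is x³ - 26y³ = -6. For fixed y, x³ = 26·y³ − 6, so a solution requires the RHS to be a perfect cube.
Strategy: iterate y from -35 to 35, compute RHS = 26·y³ − 6, and check whether it is a (positive or negative) perfect cube.
Check small values of y:
  y = 0: RHS = -6 is not a perfect cube.
  y = 1: RHS = 20 is not a perfect cube.
  y = -1: RHS = -32 is not a perfect cube.
  y = 2: RHS = 202 is not a perfect cube.
  y = -2: RHS = -214 is not a perfect cube.
  y = 3: RHS = 696 is not a perfect cube.
  y = -3: RHS = -708 is not a perfect cube.
Continuing the search up to |y| = 35 finds no solutions either.
No (x, y) in the scanned range satisfies the equation.

No integer solutions with |y| ≤ 35.


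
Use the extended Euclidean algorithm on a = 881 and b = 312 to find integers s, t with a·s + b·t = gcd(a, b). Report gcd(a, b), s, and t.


Euclidean algorithm on (881, 312) — divide until remainder is 0:
  881 = 2 · 312 + 257
  312 = 1 · 257 + 55
  257 = 4 · 55 + 37
  55 = 1 · 37 + 18
  37 = 2 · 18 + 1
  18 = 18 · 1 + 0
gcd(881, 312) = 1.
Track Bezout coefficients alongside the remainders: start with r₀ = 881 = a·1 + b·0 (s = 1, t = 0) and r₁ = 312 = a·0 + b·1 (s = 0, t = 1); each new remainder r_{k+1} = r_{k-1} − q_k·r_k inherits s_{k+1} = s_{k-1} − q_k·s_k, t_{k+1} = t_{k-1} − q_k·t_k, so r_k = a·s_k + b·t_k at every step:
  q = 2: r = 257, s = 1 − 2·0 = 1, t = 0 − 2·1 = -2  (check: 881·1 + 312·(-2) = 257)
  q = 1: r = 55, s = 0 − 1·1 = -1, t = 1 − 1·(-2) = 3  (check: 881·(-1) + 312·3 = 55)
  q = 4: r = 37, s = 1 − 4·(-1) = 5, t = -2 − 4·3 = -14  (check: 881·5 + 312·(-14) = 37)
  q = 1: r = 18, s = -1 − 1·5 = -6, t = 3 − 1·(-14) = 17  (check: 881·(-6) + 312·17 = 18)
  q = 2: r = 1, s = 5 − 2·(-6) = 17, t = -14 − 2·17 = -48  (check: 881·17 + 312·(-48) = 1)
The row with r = 1 (the gcd) gives the Bezout coefficients s = 17, t = -48.
Result: 881 · (17) + 312 · (-48) = 1.

gcd(881, 312) = 1; s = 17, t = -48 (check: 881·17 + 312·(-48) = 1).


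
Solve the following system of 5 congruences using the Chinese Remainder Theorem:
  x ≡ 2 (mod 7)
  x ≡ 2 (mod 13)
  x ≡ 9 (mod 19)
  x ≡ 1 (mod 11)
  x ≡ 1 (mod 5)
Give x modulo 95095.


Product of moduli M = 7 · 13 · 19 · 11 · 5 = 95095.
Merge one congruence at a time:
  Start: x ≡ 2 (mod 7).
  Combine with x ≡ 2 (mod 13); new modulus lcm = 91.
    Write x = 2 + 7·t and substitute into x ≡ 2 (mod 13): 7·t ≡ 2 − 2 = 0 (mod 13).
    The inverse of 7 mod 13 is 2 (since 7·2 = 14 = 1·13 + 1), so t ≡ 2·0 = 0 ≡ 0 (mod 13).
    Then x = 2 + 7·0 = 2, valid modulo lcm(7, 13) = 91: x ≡ 2 (mod 91).
  Combine with x ≡ 9 (mod 19); new modulus lcm = 1729.
    Write x = 2 + 91·t and substitute into x ≡ 9 (mod 19): 91·t ≡ 9 − 2 = 7 (mod 19).
    Reduce coefficients mod 19: 15·t ≡ 7 (mod 19).
    The inverse of 15 mod 19 is 14 (since 15·14 = 210 = 11·19 + 1), so t ≡ 14·7 = 98 ≡ 3 (mod 19).
    Then x = 2 + 91·3 = 275, valid modulo lcm(91, 19) = 1729: x ≡ 275 (mod 1729).
  Combine with x ≡ 1 (mod 11); new modulus lcm = 19019.
    Write x = 275 + 1729·t and substitute into x ≡ 1 (mod 11): 1729·t ≡ 1 − 275 = -274 (mod 11).
    Reduce coefficients mod 11: 2·t ≡ 1 (mod 11).
    The inverse of 2 mod 11 is 6 (since 2·6 = 12 = 1·11 + 1), so t ≡ 6·1 = 6 ≡ 6 (mod 11).
    Then x = 275 + 1729·6 = 10649, valid modulo lcm(1729, 11) = 19019: x ≡ 10649 (mod 19019).
  Combine with x ≡ 1 (mod 5); new modulus lcm = 95095.
    Write x = 10649 + 19019·t and substitute into x ≡ 1 (mod 5): 19019·t ≡ 1 − 10649 = -10648 (mod 5).
    Reduce coefficients mod 5: 4·t ≡ 2 (mod 5).
    The inverse of 4 mod 5 is 4 (since 4·4 = 16 = 3·5 + 1), so t ≡ 4·2 = 8 ≡ 3 (mod 5).
    Then x = 10649 + 19019·3 = 67706, valid modulo lcm(19019, 5) = 95095: x ≡ 67706 (mod 95095).
Verify against each original: 67706 mod 7 = 2, 67706 mod 13 = 2, 67706 mod 19 = 9, 67706 mod 11 = 1, 67706 mod 5 = 1.

x ≡ 67706 (mod 95095).


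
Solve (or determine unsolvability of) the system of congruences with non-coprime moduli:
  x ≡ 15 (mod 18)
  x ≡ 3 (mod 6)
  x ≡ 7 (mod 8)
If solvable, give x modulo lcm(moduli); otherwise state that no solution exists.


Moduli 18, 6, 8 are not pairwise coprime, so CRT works modulo lcm(m_i) when all pairwise compatibility conditions hold.
Pairwise compatibility: gcd(m_i, m_j) must divide a_i - a_j for every pair.
Merge one congruence at a time:
  Start: x ≡ 15 (mod 18).
  Combine with x ≡ 3 (mod 6): gcd(18, 6) = 6; 3 - 15 = -12, which IS divisible by 6, so compatible.
    Write x = 15 + 18·t and substitute into x ≡ 3 (mod 6): 18·t ≡ 3 − 15 = -12 (mod 6).
    Divide the congruence (and modulus) by g = 6: 3·t ≡ -2 (mod 1).
    Modulo 1 every t works; take t = 0.
    Then x = 15 + 18·0 = 15, valid modulo lcm(18, 6) = 18: x ≡ 15 (mod 18).
  Combine with x ≡ 7 (mod 8): gcd(18, 8) = 2; 7 - 15 = -8, which IS divisible by 2, so compatible.
    Write x = 15 + 18·t and substitute into x ≡ 7 (mod 8): 18·t ≡ 7 − 15 = -8 (mod 8).
    Divide the congruence (and modulus) by g = 2: 9·t ≡ -4 (mod 4).
    Reduce coefficients mod 4: 1·t ≡ 0 (mod 4).
    So t ≡ 0 (mod 4).
    Then x = 15 + 18·0 = 15, valid modulo lcm(18, 8) = 72: x ≡ 15 (mod 72).
Verify: 15 mod 18 = 15, 15 mod 6 = 3, 15 mod 8 = 7.

x ≡ 15 (mod 72).


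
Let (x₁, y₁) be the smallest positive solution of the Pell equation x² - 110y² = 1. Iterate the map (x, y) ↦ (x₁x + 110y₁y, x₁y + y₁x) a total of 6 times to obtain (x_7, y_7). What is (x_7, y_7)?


Step 1: Find the fundamental solution (x₁, y₁) of x² - 110y² = 1.
  Expand √110 as a continued fraction. a₀ = ⌊√110⌋ = 10; iterate m_{k+1} = d_k·a_k − m_k, d_{k+1} = (110 − m_{k+1}²)/d_k, a_{k+1} = ⌊(a₀ + m_{k+1})/d_{k+1}⌋ (starting m₀ = 0, d₀ = 1), with convergents p_k = a_k·p_{k-1} + p_{k-2}, q_k = a_k·q_{k-1} + q_{k-2} (p₋₁ = 1, q₋₁ = 0):
  k = 0: a₀ = 10; p₀/q₀ = 10/1; p₀² − 110·q₀² = 100 − 110 = -10.
  k = 1: m = 10, d = 10, a = ⌊(10 + 10)/10⌋ = 2; p/q = (2·10 + 1)/(2·1 + 0) = 21/2; p² − 110·q² = 441 − 440 = 1.
  The first convergent with p² − 110·q² = 1 gives the fundamental solution (x₁, y₁) = (21, 2).
Step 2: Apply the recurrence (x_{n+1}, y_{n+1}) = (x₁x_n + 110y₁y_n, x₁y_n + y₁x_n) repeatedly.
  From (x_1, y_1) = (21, 2): x_2 = 21·21 + 110·2·2 = 881; y_2 = 21·2 + 2·21 = 84.
  From (x_2, y_2) = (881, 84): x_3 = 21·881 + 110·2·84 = 36981; y_3 = 21·84 + 2·881 = 3526.
  From (x_3, y_3) = (36981, 3526): x_4 = 21·36981 + 110·2·3526 = 1552321; y_4 = 21·3526 + 2·36981 = 148008.
  From (x_4, y_4) = (1552321, 148008): x_5 = 21·1552321 + 110·2·148008 = 65160501; y_5 = 21·148008 + 2·1552321 = 6212810.
  From (x_5, y_5) = (65160501, 6212810): x_6 = 21·65160501 + 110·2·6212810 = 2735188721; y_6 = 21·6212810 + 2·65160501 = 260790012.
  From (x_6, y_6) = (2735188721, 260790012): x_7 = 21·2735188721 + 110·2·260790012 = 114812765781; y_7 = 21·260790012 + 2·2735188721 = 10946967694.
Step 3: Verify x_7² - 110·y_7² = 13181971186282764539961 - 13181971186282764539960 = 1 (should be 1). ✓

(x_1, y_1) = (21, 2); (x_7, y_7) = (114812765781, 10946967694).


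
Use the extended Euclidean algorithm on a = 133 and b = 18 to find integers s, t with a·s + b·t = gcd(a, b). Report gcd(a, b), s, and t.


Euclidean algorithm on (133, 18) — divide until remainder is 0:
  133 = 7 · 18 + 7
  18 = 2 · 7 + 4
  7 = 1 · 4 + 3
  4 = 1 · 3 + 1
  3 = 3 · 1 + 0
gcd(133, 18) = 1.
Track Bezout coefficients alongside the remainders: start with r₀ = 133 = a·1 + b·0 (s = 1, t = 0) and r₁ = 18 = a·0 + b·1 (s = 0, t = 1); each new remainder r_{k+1} = r_{k-1} − q_k·r_k inherits s_{k+1} = s_{k-1} − q_k·s_k, t_{k+1} = t_{k-1} − q_k·t_k, so r_k = a·s_k + b·t_k at every step:
  q = 7: r = 7, s = 1 − 7·0 = 1, t = 0 − 7·1 = -7  (check: 133·1 + 18·(-7) = 7)
  q = 2: r = 4, s = 0 − 2·1 = -2, t = 1 − 2·(-7) = 15  (check: 133·(-2) + 18·15 = 4)
  q = 1: r = 3, s = 1 − 1·(-2) = 3, t = -7 − 1·15 = -22  (check: 133·3 + 18·(-22) = 3)
  q = 1: r = 1, s = -2 − 1·3 = -5, t = 15 − 1·(-22) = 37  (check: 133·(-5) + 18·37 = 1)
The row with r = 1 (the gcd) gives the Bezout coefficients s = -5, t = 37.
Result: 133 · (-5) + 18 · (37) = 1.

gcd(133, 18) = 1; s = -5, t = 37 (check: 133·(-5) + 18·37 = 1).


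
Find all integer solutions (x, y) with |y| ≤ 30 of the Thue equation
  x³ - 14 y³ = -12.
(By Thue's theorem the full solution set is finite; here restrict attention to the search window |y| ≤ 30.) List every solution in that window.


The equation is x³ - 14y³ = -12. For fixed y, x³ = 14·y³ − 12, so a solution requires the RHS to be a perfect cube.
Strategy: iterate y from -30 to 30, compute RHS = 14·y³ − 12, and check whether it is a (positive or negative) perfect cube.
Check small values of y:
  y = 0: RHS = -12 is not a perfect cube.
  y = 1: RHS = 2 is not a perfect cube.
  y = -1: RHS = -26 is not a perfect cube.
  y = 2: RHS = 100 is not a perfect cube.
  y = -2: RHS = -124 is not a perfect cube.
  y = 3: RHS = 366 is not a perfect cube.
  y = -3: RHS = -390 is not a perfect cube.
Continuing the search up to |y| = 30 finds no solutions either.
No (x, y) in the scanned range satisfies the equation.

No integer solutions with |y| ≤ 30.


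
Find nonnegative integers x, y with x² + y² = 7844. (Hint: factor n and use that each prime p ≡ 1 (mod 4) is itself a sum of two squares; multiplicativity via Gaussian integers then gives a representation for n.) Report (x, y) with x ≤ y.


Step 1: Factor n = 7844 = 2^2 · 37 · 53.
Step 2: Check the mod-4 condition on each prime factor: 2 = 2 (special); 37 ≡ 1 (mod 4), exponent 1; 53 ≡ 1 (mod 4), exponent 1.
All primes ≡ 3 (mod 4) appear to even exponent (or don't appear), so by the two-squares theorem n IS expressible as a sum of two squares.
Step 3: Build a representation. Group n = k² · m with k = 2 and m = 37 · 53 = 1961 (a product of primes ≡ 1 (mod 4)); a representation of m scales to one of n via (k·x)² + (k·y)² = k²(x² + y²). Each prime p ≡ 1 (mod 4) is itself a sum of two squares; find a² by testing p − a² for a perfect square:
  37: 37 − 1² = 36 = 6² ⇒ 37 = 1² + 6².
  53: 53 − 1² = 52, 53 − 2² = 49 = 7² ⇒ 53 = 2² + 7².
  Combine using the Brahmagupta–Fibonacci identity (a² + b²)(c² + d²) = (ac − bd)² + (ad + bc)² = (ac + bd)² + (ad − bc)²:
  37 · 53 = 1961: from (1² + 6²)(2² + 7²), take (1·2 − 6·7, 1·7 + 6·2) = (2 − 42, 7 + 12) = (-40, 19); dropping signs (only squares matter) gives (40, 19); check 40² + 19² = 1600 + 361 = 1961 ✓.
  Scale by k = 2: (2·40, 2·19) = (80, 38).
Step 4: Order so x ≤ y and verify: 38² + 80² = 1444 + 6400 = 7844 = n. ✓

n = 7844 = 38² + 80² (one valid representation with x ≤ y).


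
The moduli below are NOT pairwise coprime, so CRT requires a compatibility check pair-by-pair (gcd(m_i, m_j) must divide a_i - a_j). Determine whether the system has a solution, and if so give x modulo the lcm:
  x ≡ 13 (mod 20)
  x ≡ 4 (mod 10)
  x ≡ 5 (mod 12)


Moduli 20, 10, 12 are not pairwise coprime, so CRT works modulo lcm(m_i) when all pairwise compatibility conditions hold.
Pairwise compatibility: gcd(m_i, m_j) must divide a_i - a_j for every pair.
Merge one congruence at a time:
  Start: x ≡ 13 (mod 20).
  Combine with x ≡ 4 (mod 10): gcd(20, 10) = 10, and 4 - 13 = -9 is NOT divisible by 10.
    ⇒ system is inconsistent (no integer solution).

No solution (the system is inconsistent).
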